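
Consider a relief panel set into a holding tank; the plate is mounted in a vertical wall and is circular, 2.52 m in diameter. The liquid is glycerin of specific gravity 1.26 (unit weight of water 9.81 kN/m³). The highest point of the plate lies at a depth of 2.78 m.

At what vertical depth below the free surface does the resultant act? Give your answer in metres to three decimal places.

h_p = 4.138 m

γ = 1.26 × 9.81 = 12.3606 kN/m³.
The centroid is at the centre, 1.26 m below the top of the plate, so the centroid depth is h_c = 2.78 + 1.26 = 4.04 m.
A = π(1.26)² = 4.98759 m².
Resultant F = γ·h_c·A = 12.3606 × 4.04 × 4.98759 = 249.064 kN.
I_c = πr⁴/4 = π × 1.26⁴/4 = 1.97958 m⁴.
Centre of pressure: y_p = y_c + I_c/(y_c·A) = 4.04 + 1.97958/(4.04 × 4.98759) = 4.04 + 0.0982428 = 4.13824 m along the plane.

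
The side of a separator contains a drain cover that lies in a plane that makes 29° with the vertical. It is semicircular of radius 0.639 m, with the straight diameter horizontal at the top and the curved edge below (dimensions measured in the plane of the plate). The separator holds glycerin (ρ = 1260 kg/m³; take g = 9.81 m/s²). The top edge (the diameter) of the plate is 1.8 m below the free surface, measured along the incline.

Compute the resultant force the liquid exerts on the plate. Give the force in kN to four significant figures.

γ = ρg = 1260 × 9.81 / 1000 = 12.3606 kN/m³.
The plate makes 29° with the vertical, i.e. θ = 90° − 29° = 61° to the horizontal. Measuring y along the incline from the free-surface line, vertical depth h = y·sinθ with sinθ = 0.874620.
The centroid of a semicircle lies 4r/(3π) = 0.2712 m from the diameter, here below the top edge, so y_c = 1.8 + 0.2712 = 2.0712 m and h_c = 2.0712 × 0.874620 = 1.81151 m.
A = πr²/2 = π × 0.639²/2 = 0.641389 m².
Resultant F = γ·h_c·A = 12.3606 × 1.81151 × 0.641389 = 14.3616 kN.

F ≈ 14.36 kN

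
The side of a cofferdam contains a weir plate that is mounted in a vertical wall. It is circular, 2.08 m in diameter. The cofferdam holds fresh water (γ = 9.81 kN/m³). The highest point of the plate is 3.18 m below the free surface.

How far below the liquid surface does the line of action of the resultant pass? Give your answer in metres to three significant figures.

h_p = 4.28 m

γ = 9.81 kN/m³.
The centroid is at the centre, 1.04 m below the top of the plate, so the centroid depth is h_c = 3.18 + 1.04 = 4.22 m.
A = π(1.04)² = 3.39795 m².
Resultant F = γ·h_c·A = 9.81 × 4.22 × 3.39795 = 140.669 kN.
I_c = πr⁴/4 = π × 1.04⁴/4 = 0.918805 m⁴.
Centre of pressure: y_p = y_c + I_c/(y_c·A) = 4.22 + 0.918805/(4.22 × 3.39795) = 4.22 + 0.0640758 = 4.28408 m along the plane.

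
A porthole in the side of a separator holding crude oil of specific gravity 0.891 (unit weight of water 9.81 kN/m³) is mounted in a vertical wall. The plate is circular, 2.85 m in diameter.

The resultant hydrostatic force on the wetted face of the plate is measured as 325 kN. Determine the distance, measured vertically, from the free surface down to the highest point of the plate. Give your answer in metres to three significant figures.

γ = 0.891 × 9.81 = 8.74071 kN/m³.
A = π(1.425)² = 6.3794 m².
From F = γ·h_c·A, the centroid depth is h_c = 325/(8.74071 × 6.3794) = 5.8285 m.
The centroid is at the centre, 1.425 m below the top of the plate, so the highest point sits at h_top = 5.8285 − 1.425 = 4.4035 m below the surface.

d_top ≈ 4.40 m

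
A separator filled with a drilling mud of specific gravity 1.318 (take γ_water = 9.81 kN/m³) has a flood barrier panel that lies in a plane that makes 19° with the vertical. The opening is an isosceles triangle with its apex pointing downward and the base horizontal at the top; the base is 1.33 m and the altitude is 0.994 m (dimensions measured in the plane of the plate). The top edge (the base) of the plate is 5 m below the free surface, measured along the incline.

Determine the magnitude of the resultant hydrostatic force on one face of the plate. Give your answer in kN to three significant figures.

F ≈ 43.1 kN

γ = 1.318 × 9.81 = 12.92958 kN/m³.
The plate makes 19° with the vertical, i.e. θ = 90° − 19° = 71° to the horizontal. Measuring y along the incline from the free-surface line, vertical depth h = y·sinθ with sinθ = 0.945519.
With the apex down, the centroid sits h/3 = 0.994/3 = 0.331333 m below the base (the top edge), so y_c = 5 + 0.331333 = 5.33133 m and h_c = 5.33133 × 0.945519 = 5.04087 m.
A = ½ × 1.33 × 0.994 = 0.66101 m².
Resultant F = γ·h_c·A = 12.92958 × 5.04087 × 0.66101 = 43.0822 kN.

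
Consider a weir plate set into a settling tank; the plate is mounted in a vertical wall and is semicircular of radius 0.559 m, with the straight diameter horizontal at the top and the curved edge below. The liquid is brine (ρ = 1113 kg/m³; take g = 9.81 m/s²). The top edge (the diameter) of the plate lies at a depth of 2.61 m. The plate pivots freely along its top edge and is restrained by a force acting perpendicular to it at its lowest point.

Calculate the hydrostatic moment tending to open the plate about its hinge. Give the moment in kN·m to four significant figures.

M ≈ 3.737 kN·m

γ = ρg = 1113 × 9.81 / 1000 = 10.91853 kN/m³.
The centroid of a semicircle lies 4r/(3π) = 0.237247 m from the diameter, here below the top edge, so the centroid depth is h_c = 2.61 + 0.237247 = 2.84725 m.
A = πr²/2 = π × 0.559²/2 = 0.490844 m².
Resultant F = γ·h_c·A = 10.91853 × 2.84725 × 0.490844 = 15.2593 kN.
I_c = (π/8 − 8/(9π))·r⁴ = 0.109757 × 0.559⁴ = 0.0107172 m⁴.
Centre of pressure: y_p = y_c + I_c/(y_c·A) = 2.84725 + 0.0107172/(2.84725 × 0.490844) = 2.84725 + 0.00766853 = 2.85492 m along the plane.
The resultant acts 0.237247 + 0.00766853 = 0.244916 m (along the plate) below the hinge at the top edge, so the moment about the hinge is M = F × 0.244916 = 15.2593 × 0.244916 = 3.73725 kN·m.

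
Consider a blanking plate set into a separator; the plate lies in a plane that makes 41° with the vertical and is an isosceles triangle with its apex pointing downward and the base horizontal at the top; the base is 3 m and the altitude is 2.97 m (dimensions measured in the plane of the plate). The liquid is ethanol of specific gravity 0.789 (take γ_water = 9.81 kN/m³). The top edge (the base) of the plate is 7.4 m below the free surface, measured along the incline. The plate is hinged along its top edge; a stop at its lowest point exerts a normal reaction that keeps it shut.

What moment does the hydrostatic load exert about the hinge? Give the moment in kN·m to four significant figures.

M ≈ 228.9 kN·m

γ = 0.789 × 9.81 = 7.74009 kN/m³.
The plate makes 41° with the vertical, i.e. θ = 90° − 41° = 49° to the horizontal. Measuring y along the incline from the free-surface line, vertical depth h = y·sinθ with sinθ = 0.754710.
With the apex down, the centroid sits h/3 = 2.97/3 = 0.99 m below the base (the top edge), so y_c = 7.4 + 0.99 = 8.39 m and h_c = 8.39 × 0.754710 = 6.33202 m.
A = ½ × 3 × 2.97 = 4.455 m².
Resultant F = γ·h_c·A = 7.74009 × 6.33202 × 4.455 = 218.341 kN.
I_c = b·h³/36 = 3 × 2.97³/36 = 2.18317 m⁴.
Centre of pressure: y_p = y_c + I_c/(y_c·A) = 8.39 + 2.18317/(8.39 × 4.455) = 8.39 + 0.0584087 = 8.44841 m along the plane.
The resultant acts 0.99 + 0.0584087 = 1.04841 m (along the plate) below the hinge at the top edge, so the moment about the hinge is M = F × 1.04841 = 218.341 × 1.04841 = 228.911 kN·m.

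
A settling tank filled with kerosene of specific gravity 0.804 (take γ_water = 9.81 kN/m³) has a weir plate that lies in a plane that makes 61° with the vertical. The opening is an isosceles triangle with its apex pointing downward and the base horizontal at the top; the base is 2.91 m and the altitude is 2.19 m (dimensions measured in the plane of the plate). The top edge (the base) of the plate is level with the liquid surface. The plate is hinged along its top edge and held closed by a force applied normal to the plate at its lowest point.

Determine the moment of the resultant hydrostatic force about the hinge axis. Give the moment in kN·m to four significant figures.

γ = 0.804 × 9.81 = 7.88724 kN/m³.
The plate makes 61° with the vertical, i.e. θ = 90° − 61° = 29° to the horizontal. Measuring y along the incline from the free-surface line, vertical depth h = y·sinθ with sinθ = 0.484810.
With the apex down, the centroid sits h/3 = 2.19/3 = 0.73 m below the base (the top edge), so y_c = 0.73 m and h_c = 0.73 × 0.484810 = 0.353911 m.
A = ½ × 2.91 × 2.19 = 3.18645 m².
Resultant F = γ·h_c·A = 7.88724 × 0.353911 × 3.18645 = 8.8946 kN.
I_c = b·h³/36 = 2.91 × 2.19³/36 = 0.84903 m⁴.
Centre of pressure: y_p = y_c + I_c/(y_c·A) = 0.73 + 0.84903/(0.73 × 3.18645) = 0.73 + 0.365 = 1.095 m along the plane.
The resultant acts 0.73 + 0.365 = 1.095 m (along the plate) below the hinge at the top edge, so the moment about the hinge is M = F × 1.095 = 8.8946 × 1.095 = 9.73959 kN·m.

M ≈ 9.740 kN·m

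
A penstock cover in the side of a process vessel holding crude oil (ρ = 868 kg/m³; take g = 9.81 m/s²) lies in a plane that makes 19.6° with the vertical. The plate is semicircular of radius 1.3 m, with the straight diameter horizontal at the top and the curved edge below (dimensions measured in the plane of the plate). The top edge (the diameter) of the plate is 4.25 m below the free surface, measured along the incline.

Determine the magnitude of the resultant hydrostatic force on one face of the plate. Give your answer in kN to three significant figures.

γ = ρg = 868 × 9.81 / 1000 = 8.51508 kN/m³.
The plate makes 19.6° with the vertical, i.e. θ = 90° − 19.6° = 70.4° to the horizontal. Measuring y along the incline from the free-surface line, vertical depth h = y·sinθ with sinθ = 0.942057.
The centroid of a semicircle lies 4r/(3π) = 0.551737 m from the diameter, here below the top edge, so y_c = 4.25 + 0.551737 = 4.80174 m and h_c = 4.80174 × 0.942057 = 4.52351 m.
A = πr²/2 = π × 1.3²/2 = 2.65465 m².
Resultant F = γ·h_c·A = 8.51508 × 4.52351 × 2.65465 = 102.252 kN.

F ≈ 102 kN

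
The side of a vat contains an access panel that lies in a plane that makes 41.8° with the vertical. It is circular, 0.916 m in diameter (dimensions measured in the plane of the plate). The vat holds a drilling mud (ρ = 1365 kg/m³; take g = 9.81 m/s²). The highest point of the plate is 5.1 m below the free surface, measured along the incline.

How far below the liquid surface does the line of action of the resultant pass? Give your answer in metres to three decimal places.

γ = ρg = 1365 × 9.81 / 1000 = 13.39065 kN/m³.
The plate makes 41.8° with the vertical, i.e. θ = 90° − 41.8° = 48.2° to the horizontal. Measuring y along the incline from the free-surface line, vertical depth h = y·sinθ with sinθ = 0.745476.
The centroid is at the centre, 0.458 m below the top of the plate, so y_c = 5.1 + 0.458 = 5.558 m and h_c = 5.558 × 0.745476 = 4.14336 m.
A = π(0.458)² = 0.658993 m².
Resultant F = γ·h_c·A = 13.39065 × 4.14336 × 0.658993 = 36.5624 kN.
I_c = πr⁴/4 = π × 0.458⁴/4 = 0.0345583 m⁴.
Centre of pressure: y_p = y_c + I_c/(y_c·A) = 5.558 + 0.0345583/(5.558 × 0.658993) = 5.558 + 0.00943524 = 5.56744 m along the plane.
Vertically, h_p = y_p·sinθ = 5.56744 × 0.745476 = 4.15039 m.

h_p = 4.150 m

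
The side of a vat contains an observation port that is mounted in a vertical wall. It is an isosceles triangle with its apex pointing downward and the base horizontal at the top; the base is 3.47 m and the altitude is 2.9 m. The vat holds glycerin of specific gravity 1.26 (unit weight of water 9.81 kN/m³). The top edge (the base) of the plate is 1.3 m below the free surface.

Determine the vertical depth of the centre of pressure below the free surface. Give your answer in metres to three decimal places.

h_p = 2.473 m

γ = 1.26 × 9.81 = 12.3606 kN/m³.
With the apex down, the centroid sits h/3 = 2.9/3 = 0.966667 m below the base (the top edge), so the centroid depth is h_c = 1.3 + 0.966667 = 2.26667 m.
A = ½ × 3.47 × 2.9 = 5.0315 m².
Resultant F = γ·h_c·A = 12.3606 × 2.26667 × 5.0315 = 140.97 kN.
I_c = b·h³/36 = 3.47 × 2.9³/36 = 2.35083 m⁴.
Centre of pressure: y_p = y_c + I_c/(y_c·A) = 2.26667 + 2.35083/(2.26667 × 5.0315) = 2.26667 + 0.206127 = 2.4728 m along the plane.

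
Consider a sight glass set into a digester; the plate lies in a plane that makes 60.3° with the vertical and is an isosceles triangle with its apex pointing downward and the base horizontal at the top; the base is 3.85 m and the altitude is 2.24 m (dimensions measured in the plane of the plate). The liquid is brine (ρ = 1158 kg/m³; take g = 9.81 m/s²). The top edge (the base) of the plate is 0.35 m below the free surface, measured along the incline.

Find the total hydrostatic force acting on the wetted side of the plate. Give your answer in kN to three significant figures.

F ≈ 26.6 kN

γ = ρg = 1158 × 9.81 / 1000 = 11.35998 kN/m³.
The plate makes 60.3° with the vertical, i.e. θ = 90° − 60.3° = 29.7° to the horizontal. Measuring y along the incline from the free-surface line, vertical depth h = y·sinθ with sinθ = 0.495459.
With the apex down, the centroid sits h/3 = 2.24/3 = 0.746667 m below the base (the top edge), so y_c = 0.35 + 0.746667 = 1.09667 m and h_c = 1.09667 × 0.495459 = 0.543355 m.
A = ½ × 3.85 × 2.24 = 4.312 m².
Resultant F = γ·h_c·A = 11.35998 × 0.543355 × 4.312 = 26.6158 kN.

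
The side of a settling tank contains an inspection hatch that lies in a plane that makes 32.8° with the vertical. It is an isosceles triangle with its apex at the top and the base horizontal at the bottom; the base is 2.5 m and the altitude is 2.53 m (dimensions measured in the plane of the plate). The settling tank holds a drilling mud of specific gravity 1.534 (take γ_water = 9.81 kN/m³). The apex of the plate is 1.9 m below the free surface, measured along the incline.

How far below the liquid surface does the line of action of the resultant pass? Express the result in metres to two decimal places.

γ = 1.534 × 9.81 = 15.04854 kN/m³.
The plate makes 32.8° with the vertical, i.e. θ = 90° − 32.8° = 57.2° to the horizontal. Measuring y along the incline from the free-surface line, vertical depth h = y·sinθ with sinθ = 0.840567.
With the apex up, the centroid sits 2h/3 = 2 × 2.53/3 = 1.68667 m below the apex, so y_c = 1.9 + 1.68667 = 3.58667 m and h_c = 3.58667 × 0.840567 = 3.01484 m.
A = ½ × 2.5 × 2.53 = 3.1625 m².
Resultant F = γ·h_c·A = 15.04854 × 3.01484 × 3.1625 = 143.479 kN.
I_c = b·h³/36 = 2.5 × 2.53³/36 = 1.1246 m⁴.
Centre of pressure: y_p = y_c + I_c/(y_c·A) = 3.58667 + 1.1246/(3.58667 × 3.1625) = 3.58667 + 0.0991462 = 3.68582 m along the plane.
Vertically, h_p = y_p·sinθ = 3.68582 × 0.840567 = 3.09818 m.

h_p = 3.10 m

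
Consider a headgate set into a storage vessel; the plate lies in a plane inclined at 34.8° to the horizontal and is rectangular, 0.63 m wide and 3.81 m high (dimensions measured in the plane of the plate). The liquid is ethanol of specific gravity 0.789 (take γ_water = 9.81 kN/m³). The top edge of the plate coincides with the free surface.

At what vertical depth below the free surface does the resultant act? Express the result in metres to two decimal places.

h_p = 1.45 m

γ = 0.789 × 9.81 = 7.74009 kN/m³.
Let θ = 34.8° be the plate's angle to the horizontal; measure y along the incline from where the plane meets the free surface. Vertical depth h = y·sinθ with sinθ = 0.570714.
The centroid lies 3.81/2 = 1.905 m below the top edge, so y_c = 1.905 m and h_c = 1.905 × 0.570714 = 1.08721 m.
A = 0.63 × 3.81 = 2.4003 m².
Resultant F = γ·h_c·A = 7.74009 × 1.08721 × 2.4003 = 20.1988 kN.
I_c = b·h³/12 = 0.63 × 3.81³/12 = 2.90358 m⁴.
Centre of pressure: y_p = y_c + I_c/(y_c·A) = 1.905 + 2.90358/(1.905 × 2.4003) = 1.905 + 0.634999 = 2.54 m along the plane.
Vertically, h_p = y_p·sinθ = 2.54 × 0.570714 = 1.44961 m.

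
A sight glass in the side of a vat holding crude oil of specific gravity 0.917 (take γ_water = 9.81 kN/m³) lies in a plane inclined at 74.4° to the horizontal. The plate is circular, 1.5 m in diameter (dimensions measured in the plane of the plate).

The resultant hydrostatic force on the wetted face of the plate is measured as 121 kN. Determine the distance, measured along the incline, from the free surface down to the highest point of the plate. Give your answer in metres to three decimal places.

γ = 0.917 × 9.81 = 8.99577 kN/m³.
A = π(0.75)² = 1.76715 m².
From F = γ·h_c·A, the centroid depth is h_c = 121/(8.99577 × 1.76715) = 7.61156 m.
Let θ = 74.4° be the plate's angle to the horizontal; measure y along the incline from where the plane meets the free surface. Vertical depth h = y·sinθ with sinθ = 0.963163.
Along the incline, y_c = h_c/sinθ = 7.61156/0.963163 = 7.90267 m.
The centroid is at the centre, 0.75 m below the top of the plate, so the highest point sits at y_top = 7.90267 − 0.75 = 7.15267 m along the incline.

y_top ≈ 7.153 m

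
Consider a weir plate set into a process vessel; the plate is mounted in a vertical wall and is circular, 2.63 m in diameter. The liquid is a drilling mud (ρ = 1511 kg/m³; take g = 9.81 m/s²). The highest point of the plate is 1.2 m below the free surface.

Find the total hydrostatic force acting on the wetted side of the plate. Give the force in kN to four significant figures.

F ≈ 202.5 kN

γ = ρg = 1511 × 9.81 / 1000 = 14.82291 kN/m³.
The centroid is at the centre, 1.315 m below the top of the plate, so the centroid depth is h_c = 1.2 + 1.315 = 2.515 m.
A = π(1.315)² = 5.43252 m².
Resultant F = γ·h_c·A = 14.82291 × 2.515 × 5.43252 = 202.522 kN.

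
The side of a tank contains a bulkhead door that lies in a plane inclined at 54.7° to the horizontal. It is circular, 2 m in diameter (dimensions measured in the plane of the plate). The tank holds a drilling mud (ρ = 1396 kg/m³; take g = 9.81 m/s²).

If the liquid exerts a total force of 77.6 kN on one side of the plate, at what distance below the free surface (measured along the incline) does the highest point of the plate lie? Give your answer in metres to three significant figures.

γ = ρg = 1396 × 9.81 / 1000 = 13.69476 kN/m³.
A = π(1)² = 3.14159 m².
From F = γ·h_c·A, the centroid depth is h_c = 77.6/(13.69476 × 3.14159) = 1.80367 m.
Let θ = 54.7° be the plate's angle to the horizontal; measure y along the incline from where the plane meets the free surface. Vertical depth h = y·sinθ with sinθ = 0.816138.
Along the incline, y_c = h_c/sinθ = 1.80367/0.816138 = 2.21001 m.
The centroid is at the centre, 1 m below the top of the plate, so the highest point sits at y_top = 2.21001 − 1 = 1.21001 m along the incline.

y_top ≈ 1.21 m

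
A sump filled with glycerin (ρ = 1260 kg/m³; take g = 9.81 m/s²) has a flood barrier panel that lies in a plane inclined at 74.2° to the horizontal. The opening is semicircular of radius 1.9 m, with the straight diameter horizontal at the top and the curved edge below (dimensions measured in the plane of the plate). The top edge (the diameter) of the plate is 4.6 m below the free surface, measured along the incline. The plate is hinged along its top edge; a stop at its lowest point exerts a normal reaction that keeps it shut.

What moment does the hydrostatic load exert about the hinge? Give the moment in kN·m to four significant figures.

M ≈ 311.0 kN·m

γ = ρg = 1260 × 9.81 / 1000 = 12.3606 kN/m³.
Let θ = 74.2° be the plate's angle to the horizontal; measure y along the incline from where the plane meets the free surface. Vertical depth h = y·sinθ with sinθ = 0.962218.
The centroid of a semicircle lies 4r/(3π) = 0.806385 m from the diameter, here below the top edge, so y_c = 4.6 + 0.806385 = 5.40638 m and h_c = 5.40638 × 0.962218 = 5.20212 m.
A = πr²/2 = π × 1.9²/2 = 5.67057 m².
Resultant F = γ·h_c·A = 12.3606 × 5.20212 × 5.67057 = 364.625 kN.
I_c = (π/8 − 8/(9π))·r⁴ = 0.109757 × 1.9⁴ = 1.43036 m⁴.
Centre of pressure: y_p = y_c + I_c/(y_c·A) = 5.40638 + 1.43036/(5.40638 × 5.67057) = 5.40638 + 0.0466565 = 5.45304 m along the plane.
The resultant acts 0.806385 + 0.0466565 = 0.853042 m (along the plate) below the hinge at the top edge, so the moment about the hinge is M = F × 0.853042 = 364.625 × 0.853042 = 311.04 kN·m.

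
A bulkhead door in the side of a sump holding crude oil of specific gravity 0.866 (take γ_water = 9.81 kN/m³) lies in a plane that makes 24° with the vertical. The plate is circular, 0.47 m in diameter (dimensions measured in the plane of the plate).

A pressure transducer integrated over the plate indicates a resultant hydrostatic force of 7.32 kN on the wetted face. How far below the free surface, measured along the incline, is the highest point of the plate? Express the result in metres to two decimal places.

y_top ≈ 5.20 m

γ = 0.866 × 9.81 = 8.49546 kN/m³.
A = π(0.235)² = 0.173494 m².
From F = γ·h_c·A, the centroid depth is h_c = 7.32/(8.49546 × 0.173494) = 4.96638 m.
The plate makes 24° with the vertical, i.e. θ = 90° − 24° = 66° to the horizontal. Measuring y along the incline from the free-surface line, vertical depth h = y·sinθ with sinθ = 0.913545.
Along the incline, y_c = h_c/sinθ = 4.96638/0.913545 = 5.43638 m.
The centroid is at the centre, 0.235 m below the top of the plate, so the highest point sits at y_top = 5.43638 − 0.235 = 5.20138 m along the incline.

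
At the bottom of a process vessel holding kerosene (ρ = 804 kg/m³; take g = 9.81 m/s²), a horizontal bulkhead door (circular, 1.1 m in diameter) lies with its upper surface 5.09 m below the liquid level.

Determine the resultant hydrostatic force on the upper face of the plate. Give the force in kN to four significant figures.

γ = ρg = 804 × 9.81 / 1000 = 7.88724 kN/m³.
The plate is horizontal, so pressure is uniform at p = γ·h = 7.88724 × 5.09 = 40.1461 kN/m².
A = π(0.55)² = 0.950332 m².
F = p·A = 40.1461 × 0.950332 = 38.1521 kN.

F ≈ 38.15 kN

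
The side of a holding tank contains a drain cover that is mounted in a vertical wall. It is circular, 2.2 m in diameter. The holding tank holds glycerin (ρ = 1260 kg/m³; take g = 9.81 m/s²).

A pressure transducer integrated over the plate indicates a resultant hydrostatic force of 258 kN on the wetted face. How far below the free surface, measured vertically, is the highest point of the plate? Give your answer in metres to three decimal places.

d_top ≈ 4.391 m

γ = ρg = 1260 × 9.81 / 1000 = 12.3606 kN/m³.
A = π(1.1)² = 3.80133 m².
From F = γ·h_c·A, the centroid depth is h_c = 258/(12.3606 × 3.80133) = 5.49091 m.
The centroid is at the centre, 1.1 m below the top of the plate, so the highest point sits at h_top = 5.49091 − 1.1 = 4.39091 m below the surface.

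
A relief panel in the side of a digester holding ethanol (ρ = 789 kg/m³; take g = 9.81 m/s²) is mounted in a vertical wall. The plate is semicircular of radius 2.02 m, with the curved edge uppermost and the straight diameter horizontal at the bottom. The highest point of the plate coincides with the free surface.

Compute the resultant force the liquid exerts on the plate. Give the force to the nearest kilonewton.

F ≈ 58 kN

γ = ρg = 789 × 9.81 / 1000 = 7.74009 kN/m³.
The centroid lies 4r/(3π) = 0.857315 m above the diameter, so r − 4r/(3π) = 2.02 − 0.857315 = 1.16268 m below the topmost point, so the centroid depth is h_c = 1.16268 m.
A = πr²/2 = π × 2.02²/2 = 6.40948 m².
Resultant F = γ·h_c·A = 7.74009 × 1.16268 × 6.40948 = 57.6805 kN.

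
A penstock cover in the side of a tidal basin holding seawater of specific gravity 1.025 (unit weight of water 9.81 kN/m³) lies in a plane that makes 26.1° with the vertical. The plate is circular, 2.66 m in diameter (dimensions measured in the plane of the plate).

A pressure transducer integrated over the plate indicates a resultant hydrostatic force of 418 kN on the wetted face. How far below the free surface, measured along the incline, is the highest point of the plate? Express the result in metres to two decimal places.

y_top ≈ 7.00 m

γ = 1.025 × 9.81 = 10.05525 kN/m³.
A = π(1.33)² = 5.55716 m².
From F = γ·h_c·A, the centroid depth is h_c = 418/(10.05525 × 5.55716) = 7.4805 m.
The plate makes 26.1° with the vertical, i.e. θ = 90° − 26.1° = 63.9° to the horizontal. Measuring y along the incline from the free-surface line, vertical depth h = y·sinθ with sinθ = 0.898028.
Along the incline, y_c = h_c/sinθ = 7.4805/0.898028 = 8.32992 m.
The centroid is at the centre, 1.33 m below the top of the plate, so the highest point sits at y_top = 8.32992 − 1.33 = 6.99992 m along the incline.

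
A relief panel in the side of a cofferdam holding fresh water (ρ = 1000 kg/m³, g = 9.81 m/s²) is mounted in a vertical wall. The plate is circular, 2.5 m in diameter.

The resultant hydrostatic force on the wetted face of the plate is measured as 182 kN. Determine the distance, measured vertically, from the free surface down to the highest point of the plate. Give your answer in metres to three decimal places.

d_top ≈ 2.529 m

γ = ρg = 1000 × 9.81 = 9810 N/m³ = 9.81 kN/m³.
A = π(1.25)² = 4.90874 m².
From F = γ·h_c·A, the centroid depth is h_c = 182/(9.81 × 4.90874) = 3.77948 m.
The centroid is at the centre, 1.25 m below the top of the plate, so the highest point sits at h_top = 3.77948 − 1.25 = 2.52948 m below the surface.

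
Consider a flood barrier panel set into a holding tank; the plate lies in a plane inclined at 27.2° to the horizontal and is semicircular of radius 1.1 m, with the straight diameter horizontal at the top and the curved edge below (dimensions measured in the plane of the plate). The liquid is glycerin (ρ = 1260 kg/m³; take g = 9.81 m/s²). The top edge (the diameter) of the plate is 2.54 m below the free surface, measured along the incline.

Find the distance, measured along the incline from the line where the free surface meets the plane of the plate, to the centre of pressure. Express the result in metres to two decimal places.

γ = ρg = 1260 × 9.81 / 1000 = 12.3606 kN/m³.
Let θ = 27.2° be the plate's angle to the horizontal; measure y along the incline from where the plane meets the free surface. Vertical depth h = y·sinθ with sinθ = 0.457098.
The centroid of a semicircle lies 4r/(3π) = 0.466854 m from the diameter, here below the top edge, so y_c = 2.54 + 0.466854 = 3.00685 m and h_c = 3.00685 × 0.457098 = 1.37443 m.
A = πr²/2 = π × 1.1²/2 = 1.90066 m².
Resultant F = γ·h_c·A = 12.3606 × 1.37443 × 1.90066 = 32.2899 kN.
I_c = (π/8 − 8/(9π))·r⁴ = 0.109757 × 1.1⁴ = 0.160695 m⁴.
Centre of pressure: y_p = y_c + I_c/(y_c·A) = 3.00685 + 0.160695/(3.00685 × 1.90066) = 3.00685 + 0.0281181 = 3.03497 m along the plane.

y_p = 3.03 m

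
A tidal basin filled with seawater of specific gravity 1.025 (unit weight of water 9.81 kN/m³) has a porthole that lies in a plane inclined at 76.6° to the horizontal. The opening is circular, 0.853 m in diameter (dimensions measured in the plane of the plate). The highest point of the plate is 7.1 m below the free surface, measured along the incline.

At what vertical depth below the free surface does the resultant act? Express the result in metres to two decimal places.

γ = 1.025 × 9.81 = 10.05525 kN/m³.
Let θ = 76.6° be the plate's angle to the horizontal; measure y along the incline from where the plane meets the free surface. Vertical depth h = y·sinθ with sinθ = 0.972776.
The centroid is at the centre, 0.4265 m below the top of the plate, so y_c = 7.1 + 0.4265 = 7.5265 m and h_c = 7.5265 × 0.972776 = 7.3216 m.
A = π(0.4265)² = 0.571463 m².
Resultant F = γ·h_c·A = 10.05525 × 7.3216 × 0.571463 = 42.0714 kN.
I_c = πr⁴/4 = π × 0.4265⁴/4 = 0.0259876 m⁴.
Centre of pressure: y_p = y_c + I_c/(y_c·A) = 7.5265 + 0.0259876/(7.5265 × 0.571463) = 7.5265 + 0.00604206 = 7.53254 m along the plane.
Vertically, h_p = y_p·sinθ = 7.53254 × 0.972776 = 7.32747 m.

h_p = 7.33 m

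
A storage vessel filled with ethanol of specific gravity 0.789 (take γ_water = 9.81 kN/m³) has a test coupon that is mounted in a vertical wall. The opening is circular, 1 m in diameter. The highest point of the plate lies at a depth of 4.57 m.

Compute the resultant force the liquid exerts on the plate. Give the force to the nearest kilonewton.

F ≈ 31 kN

γ = 0.789 × 9.81 = 7.74009 kN/m³.
The centroid is at the centre, 0.5 m below the top of the plate, so the centroid depth is h_c = 4.57 + 0.5 = 5.07 m.
A = π(0.5)² = 0.785398 m².
Resultant F = γ·h_c·A = 7.74009 × 5.07 × 0.785398 = 30.8208 kN.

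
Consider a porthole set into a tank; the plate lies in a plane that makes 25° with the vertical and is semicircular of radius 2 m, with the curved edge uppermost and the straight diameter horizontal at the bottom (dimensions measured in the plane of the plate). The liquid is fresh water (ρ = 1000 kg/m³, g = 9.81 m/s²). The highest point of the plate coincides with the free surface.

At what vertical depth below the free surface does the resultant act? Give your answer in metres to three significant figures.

h_p = 1.26 m

γ = ρg = 1000 × 9.81 = 9810 N/m³ = 9.81 kN/m³.
The plate makes 25° with the vertical, i.e. θ = 90° − 25° = 65° to the horizontal. Measuring y along the incline from the free-surface line, vertical depth h = y·sinθ with sinθ = 0.906308.
The centroid lies 4r/(3π) = 0.848826 m above the diameter, so r − 4r/(3π) = 2 − 0.848826 = 1.15117 m below the topmost point, so y_c = 1.15117 m and h_c = 1.15117 × 0.906308 = 1.04331 m.
A = πr²/2 = π × 2²/2 = 6.28319 m².
Resultant F = γ·h_c·A = 9.81 × 1.04331 × 6.28319 = 64.3076 kN.
I_c = (π/8 − 8/(9π))·r⁴ = 0.109757 × 2⁴ = 1.75611 m⁴.
Centre of pressure: y_p = y_c + I_c/(y_c·A) = 1.15117 + 1.75611/(1.15117 × 6.28319) = 1.15117 + 0.242791 = 1.39396 m along the plane.
Vertically, h_p = y_p·sinθ = 1.39396 × 0.906308 = 1.26336 m.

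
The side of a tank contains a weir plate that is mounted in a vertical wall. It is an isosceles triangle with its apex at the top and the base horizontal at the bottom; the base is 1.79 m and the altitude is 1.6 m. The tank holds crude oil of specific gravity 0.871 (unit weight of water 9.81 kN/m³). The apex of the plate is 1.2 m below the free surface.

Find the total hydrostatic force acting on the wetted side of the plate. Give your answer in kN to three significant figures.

F ≈ 27.7 kN

γ = 0.871 × 9.81 = 8.54451 kN/m³.
With the apex up, the centroid sits 2h/3 = 2 × 1.6/3 = 1.06667 m below the apex, so the centroid depth is h_c = 1.2 + 1.06667 = 2.26667 m.
A = ½ × 1.79 × 1.6 = 1.432 m².
Resultant F = γ·h_c·A = 8.54451 × 2.26667 × 1.432 = 27.7344 kN.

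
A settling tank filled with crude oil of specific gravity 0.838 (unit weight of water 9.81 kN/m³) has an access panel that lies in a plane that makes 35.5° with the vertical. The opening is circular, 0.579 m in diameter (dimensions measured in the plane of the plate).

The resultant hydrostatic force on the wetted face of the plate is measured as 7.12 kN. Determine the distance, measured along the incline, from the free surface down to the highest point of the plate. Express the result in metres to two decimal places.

γ = 0.838 × 9.81 = 8.22078 kN/m³.
A = π(0.2895)² = 0.263298 m².
From F = γ·h_c·A, the centroid depth is h_c = 7.12/(8.22078 × 0.263298) = 3.28942 m.
The plate makes 35.5° with the vertical, i.e. θ = 90° − 35.5° = 54.5° to the horizontal. Measuring y along the incline from the free-surface line, vertical depth h = y·sinθ with sinθ = 0.814116.
Along the incline, y_c = h_c/sinθ = 3.28942/0.814116 = 4.04048 m.
The centroid is at the centre, 0.2895 m below the top of the plate, so the highest point sits at y_top = 4.04048 − 0.2895 = 3.75098 m along the incline.

y_top ≈ 3.75 m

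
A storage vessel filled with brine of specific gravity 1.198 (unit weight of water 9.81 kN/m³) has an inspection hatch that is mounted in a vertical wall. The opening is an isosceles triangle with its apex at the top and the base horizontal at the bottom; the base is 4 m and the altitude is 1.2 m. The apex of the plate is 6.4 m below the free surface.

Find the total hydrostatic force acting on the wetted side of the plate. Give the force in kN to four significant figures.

F ≈ 203.1 kN

γ = 1.198 × 9.81 = 11.75238 kN/m³.
With the apex up, the centroid sits 2h/3 = 2 × 1.2/3 = 0.8 m below the apex, so the centroid depth is h_c = 6.4 + 0.8 = 7.2 m.
A = ½ × 4 × 1.2 = 2.4 m².
Resultant F = γ·h_c·A = 11.75238 × 7.2 × 2.4 = 203.081 kN.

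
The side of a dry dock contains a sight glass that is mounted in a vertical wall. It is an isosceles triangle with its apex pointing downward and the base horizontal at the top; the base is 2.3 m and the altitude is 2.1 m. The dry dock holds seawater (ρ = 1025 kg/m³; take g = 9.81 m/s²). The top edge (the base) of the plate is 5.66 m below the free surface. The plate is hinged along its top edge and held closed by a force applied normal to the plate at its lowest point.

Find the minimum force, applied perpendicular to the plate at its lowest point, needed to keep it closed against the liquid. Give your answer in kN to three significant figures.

γ = ρg = 1025 × 9.81 / 1000 = 10.05525 kN/m³.
With the apex down, the centroid sits h/3 = 2.1/3 = 0.7 m below the base (the top edge), so the centroid depth is h_c = 5.66 + 0.7 = 6.36 m.
A = ½ × 2.3 × 2.1 = 2.415 m².
Resultant F = γ·h_c·A = 10.05525 × 6.36 × 2.415 = 154.443 kN.
I_c = b·h³/36 = 2.3 × 2.1³/36 = 0.591675 m⁴.
Centre of pressure: y_p = y_c + I_c/(y_c·A) = 6.36 + 0.591675/(6.36 × 2.415) = 6.36 + 0.038522 = 6.39852 m along the plane.
The resultant acts 0.7 + 0.038522 = 0.738522 m (along the plate) below the hinge at the top edge, so the moment about the hinge is M = F × 0.738522 = 154.443 × 0.738522 = 114.06 kN·m.
A normal force at the bottom, 2.1 m from the hinge, must supply this moment: P = 114.06/2.1 = 54.3143 kN.

P ≈ 54.3 kN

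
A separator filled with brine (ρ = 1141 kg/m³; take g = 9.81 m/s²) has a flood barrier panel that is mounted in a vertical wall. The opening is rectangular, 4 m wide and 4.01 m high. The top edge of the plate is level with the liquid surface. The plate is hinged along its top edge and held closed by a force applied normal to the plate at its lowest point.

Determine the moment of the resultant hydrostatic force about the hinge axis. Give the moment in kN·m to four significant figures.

M ≈ 962.3 kN·m

γ = ρg = 1141 × 9.81 / 1000 = 11.19321 kN/m³.
The centroid lies 4.01/2 = 2.005 m below the top edge, so the centroid depth is h_c = 2.005 m.
A = 4 × 4.01 = 16.04 m².
Resultant F = γ·h_c·A = 11.19321 × 2.005 × 16.04 = 359.976 kN.
I_c = b·h³/12 = 4 × 4.01³/12 = 21.4937 m⁴.
Centre of pressure: y_p = y_c + I_c/(y_c·A) = 2.005 + 21.4937/(2.005 × 16.04) = 2.005 + 0.668332 = 2.67333 m along the plane.
The resultant acts 2.005 + 0.668332 = 2.67333 m (along the plate) below the hinge at the top edge, so the moment about the hinge is M = F × 2.67333 = 359.976 × 2.67333 = 962.335 kN·m.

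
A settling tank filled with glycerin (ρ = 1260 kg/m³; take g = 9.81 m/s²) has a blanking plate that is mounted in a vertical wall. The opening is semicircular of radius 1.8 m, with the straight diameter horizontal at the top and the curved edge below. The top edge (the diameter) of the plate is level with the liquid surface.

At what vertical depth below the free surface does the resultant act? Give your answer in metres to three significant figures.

h_p = 1.06 m

γ = ρg = 1260 × 9.81 / 1000 = 12.3606 kN/m³.
The centroid of a semicircle lies 4r/(3π) = 0.763944 m from the diameter, here below the top edge, so the centroid depth is h_c = 0.763944 m.
A = πr²/2 = π × 1.8²/2 = 5.08938 m².
Resultant F = γ·h_c·A = 12.3606 × 0.763944 × 5.08938 = 48.058 kN.
I_c = (π/8 − 8/(9π))·r⁴ = 0.109757 × 1.8⁴ = 1.15219 m⁴.
Centre of pressure: y_p = y_c + I_c/(y_c·A) = 0.763944 + 1.15219/(0.763944 × 5.08938) = 0.763944 + 0.296345 = 1.06029 m along the plane.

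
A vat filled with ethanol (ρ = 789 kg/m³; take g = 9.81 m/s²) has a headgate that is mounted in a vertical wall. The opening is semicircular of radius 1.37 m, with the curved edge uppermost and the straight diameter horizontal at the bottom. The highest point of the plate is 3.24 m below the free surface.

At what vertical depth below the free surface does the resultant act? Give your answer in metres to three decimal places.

h_p = 4.061 m

γ = ρg = 789 × 9.81 / 1000 = 7.74009 kN/m³.
The centroid lies 4r/(3π) = 0.581446 m above the diameter, so r − 4r/(3π) = 1.37 − 0.581446 = 0.788554 m below the topmost point, so the centroid depth is h_c = 3.24 + 0.788554 = 4.02855 m.
A = πr²/2 = π × 1.37²/2 = 2.94823 m².
Resultant F = γ·h_c·A = 7.74009 × 4.02855 × 2.94823 = 91.9298 kN.
I_c = (π/8 − 8/(9π))·r⁴ = 0.109757 × 1.37⁴ = 0.386647 m⁴.
Centre of pressure: y_p = y_c + I_c/(y_c·A) = 4.02855 + 0.386647/(4.02855 × 2.94823) = 4.02855 + 0.032554 = 4.0611 m along the plane.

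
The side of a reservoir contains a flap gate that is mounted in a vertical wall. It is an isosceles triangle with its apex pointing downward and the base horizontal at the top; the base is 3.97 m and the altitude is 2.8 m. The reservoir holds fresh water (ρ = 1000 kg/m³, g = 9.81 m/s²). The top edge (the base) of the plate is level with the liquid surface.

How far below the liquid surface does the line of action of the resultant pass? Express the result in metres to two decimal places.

h_p = 1.40 m

γ = ρg = 1000 × 9.81 = 9810 N/m³ = 9.81 kN/m³.
With the apex down, the centroid sits h/3 = 2.8/3 = 0.933333 m below the base (the top edge), so the centroid depth is h_c = 0.933333 m.
A = ½ × 3.97 × 2.8 = 5.558 m².
Resultant F = γ·h_c·A = 9.81 × 0.933333 × 5.558 = 50.889 kN.
I_c = b·h³/36 = 3.97 × 2.8³/36 = 2.42082 m⁴.
Centre of pressure: y_p = y_c + I_c/(y_c·A) = 0.933333 + 2.42082/(0.933333 × 5.558) = 0.933333 + 0.466667 = 1.4 m along the plane.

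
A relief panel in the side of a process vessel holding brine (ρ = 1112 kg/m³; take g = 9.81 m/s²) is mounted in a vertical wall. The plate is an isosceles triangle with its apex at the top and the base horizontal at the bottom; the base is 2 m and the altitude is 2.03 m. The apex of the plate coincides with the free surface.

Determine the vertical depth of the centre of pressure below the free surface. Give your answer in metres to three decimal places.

h_p = 1.523 m

γ = ρg = 1112 × 9.81 / 1000 = 10.90872 kN/m³.
With the apex up, the centroid sits 2h/3 = 2 × 2.03/3 = 1.35333 m below the apex, so the centroid depth is h_c = 1.35333 m.
A = ½ × 2 × 2.03 = 2.03 m².
Resultant F = γ·h_c·A = 10.90872 × 1.35333 × 2.03 = 29.9691 kN.
I_c = b·h³/36 = 2 × 2.03³/36 = 0.464746 m⁴.
Centre of pressure: y_p = y_c + I_c/(y_c·A) = 1.35333 + 0.464746/(1.35333 × 2.03) = 1.35333 + 0.169167 = 1.5225 m along the plane.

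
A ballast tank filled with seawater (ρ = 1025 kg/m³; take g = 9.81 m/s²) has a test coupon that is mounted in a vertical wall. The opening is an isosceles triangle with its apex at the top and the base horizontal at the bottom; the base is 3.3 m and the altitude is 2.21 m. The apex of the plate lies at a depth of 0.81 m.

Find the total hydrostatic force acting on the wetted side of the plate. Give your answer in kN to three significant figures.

F ≈ 83.7 kN

γ = ρg = 1025 × 9.81 / 1000 = 10.05525 kN/m³.
With the apex up, the centroid sits 2h/3 = 2 × 2.21/3 = 1.47333 m below the apex, so the centroid depth is h_c = 0.81 + 1.47333 = 2.28333 m.
A = ½ × 3.3 × 2.21 = 3.6465 m².
Resultant F = γ·h_c·A = 10.05525 × 2.28333 × 3.6465 = 83.7216 kN.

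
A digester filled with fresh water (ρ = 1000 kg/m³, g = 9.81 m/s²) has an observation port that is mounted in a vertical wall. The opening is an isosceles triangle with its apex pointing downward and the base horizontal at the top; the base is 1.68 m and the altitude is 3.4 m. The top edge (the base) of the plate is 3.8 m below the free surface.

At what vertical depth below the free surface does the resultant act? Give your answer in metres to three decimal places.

h_p = 5.064 m

γ = ρg = 1000 × 9.81 = 9810 N/m³ = 9.81 kN/m³.
With the apex down, the centroid sits h/3 = 3.4/3 = 1.13333 m below the base (the top edge), so the centroid depth is h_c = 3.8 + 1.13333 = 4.93333 m.
A = ½ × 1.68 × 3.4 = 2.856 m².
Resultant F = γ·h_c·A = 9.81 × 4.93333 × 2.856 = 138.219 kN.
I_c = b·h³/36 = 1.68 × 3.4³/36 = 1.83419 m⁴.
Centre of pressure: y_p = y_c + I_c/(y_c·A) = 4.93333 + 1.83419/(4.93333 × 2.856) = 4.93333 + 0.130181 = 5.06351 m along the plane.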